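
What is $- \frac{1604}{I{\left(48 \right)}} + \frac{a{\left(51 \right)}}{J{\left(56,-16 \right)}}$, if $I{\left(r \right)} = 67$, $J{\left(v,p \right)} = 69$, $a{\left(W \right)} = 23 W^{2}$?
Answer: $\frac{56485}{67} \approx 843.06$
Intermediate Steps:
$- \frac{1604}{I{\left(48 \right)}} + \frac{a{\left(51 \right)}}{J{\left(56,-16 \right)}} = - \frac{1604}{67} + \frac{23 \cdot 51^{2}}{69} = \left(-1604\right) \frac{1}{67} + 23 \cdot 2601 \cdot \frac{1}{69} = - \frac{1604}{67} + 59823 \cdot \frac{1}{69} = - \frac{1604}{67} + 867 = \frac{56485}{67}$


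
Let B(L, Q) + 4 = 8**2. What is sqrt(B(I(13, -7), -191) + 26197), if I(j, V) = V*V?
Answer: 11*sqrt(217) ≈ 162.04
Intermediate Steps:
I(j, V) = V**2
B(L, Q) = 60 (B(L, Q) = -4 + 8**2 = -4 + 64 = 60)
sqrt(B(I(13, -7), -191) + 26197) = sqrt(60 + 26197) = sqrt(26257) = 11*sqrt(217)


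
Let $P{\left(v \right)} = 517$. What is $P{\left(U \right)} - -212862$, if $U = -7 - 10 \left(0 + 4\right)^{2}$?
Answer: $213379$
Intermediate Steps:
$U = -167$ ($U = -7 - 10 \cdot 4^{2} = -7 - 160 = -167$)
$P{\left(U \right)} - -212862 = 517 - -212862 = 517 + 212862 = 213379$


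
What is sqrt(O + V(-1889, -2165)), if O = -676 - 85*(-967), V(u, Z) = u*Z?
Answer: 2*sqrt(1042801) ≈ 2042.4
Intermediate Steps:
V(u, Z) = Z*u
O = 81519 (O = -676 + 82195 = 81519)
sqrt(O + V(-1889, -2165)) = sqrt(81519 - 2165*(-1889)) = sqrt(81519 + 4089685) = sqrt(4171204) = 2*sqrt(1042801)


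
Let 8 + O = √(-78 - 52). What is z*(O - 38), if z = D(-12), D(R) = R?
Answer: 552 - 12*I*√130 ≈ 552.0 - 136.82*I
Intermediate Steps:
O = -8 + I*√130 (O = -8 + √(-78 - 52) = -8 + √(-130) = -8 + I*√130 ≈ -8.0 + 11.402*I)
z = -12
z*(O - 38) = -12*((-8 + I*√130) - 38) = -12*(-46 + I*√130) = 552 - 12*I*√130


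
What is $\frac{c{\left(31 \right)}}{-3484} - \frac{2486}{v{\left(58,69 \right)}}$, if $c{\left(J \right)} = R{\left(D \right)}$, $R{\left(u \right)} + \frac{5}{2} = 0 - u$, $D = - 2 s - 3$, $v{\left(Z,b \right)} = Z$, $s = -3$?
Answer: $- \frac{8660905}{202072} \approx -42.86$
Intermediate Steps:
$D = 3$ ($D = \left(-2\right) \left(-3\right) - 3 = 6 - 3 = 3$)
$R{\left(u \right)} = - \frac{5}{2} - u$ ($R{\left(u \right)} = - \frac{5}{2} + \left(0 - u\right) = - \frac{5}{2} - u$)
$c{\left(J \right)} = - \frac{11}{2}$ ($c{\left(J \right)} = - \frac{5}{2} - 3 = - \frac{11}{2}$)
$\frac{c{\left(31 \right)}}{-3484} - \frac{2486}{v{\left(58,69 \right)}} = - \frac{11}{2 \left(-3484\right)} - \frac{2486}{58} = \left(- \frac{11}{2}\right) \left(- \frac{1}{3484}\right) - \frac{1243}{29} = \frac{11}{6968} - \frac{1243}{29} = - \frac{8660905}{202072}$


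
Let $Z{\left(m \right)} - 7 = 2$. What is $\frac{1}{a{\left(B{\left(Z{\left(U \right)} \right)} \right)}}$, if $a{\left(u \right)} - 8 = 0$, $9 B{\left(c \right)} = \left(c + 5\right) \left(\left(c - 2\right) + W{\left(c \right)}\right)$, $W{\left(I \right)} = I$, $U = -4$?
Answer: $\frac{1}{8} \approx 0.125$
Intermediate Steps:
$Z{\left(m \right)} = 9$ ($Z{\left(m \right)} = 7 + 2 = 9$)
$B{\left(c \right)} = \frac{\left(-2 + 2 c\right) \left(5 + c\right)}{9}$ ($B{\left(c \right)} = \frac{\left(c + 5\right) \left(\left(c - 2\right) + c\right)}{9} = \frac{\left(5 + c\right) \left(\left(c - 2\right) + c\right)}{9} = \frac{\left(5 + c\right) \left(\left(-2 + c\right) + c\right)}{9} = \frac{\left(5 + c\right) \left(-2 + 2 c\right)}{9} = \frac{\left(-2 + 2 c\right) \left(5 + c\right)}{9}$)
$a{\left(u \right)} = 8$ ($a{\left(u \right)} = 8 + 0 = 8$)
$\frac{1}{a{\left(B{\left(Z{\left(U \right)} \right)} \right)}} = \frac{1}{8}$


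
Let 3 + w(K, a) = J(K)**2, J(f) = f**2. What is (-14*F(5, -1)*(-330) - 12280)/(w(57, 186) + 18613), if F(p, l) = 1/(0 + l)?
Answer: -16900/10574611 ≈ -0.0015982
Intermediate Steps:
w(K, a) = -3 + K**4 (w(K, a) = -3 + (K**2)**2 = -3 + K**4)
F(p, l) = 1/l
(-14*F(5, -1)*(-330) - 12280)/(w(57, 186) + 18613) = (-14/(-1)*(-330) - 12280)/((-3 + 57**4) + 18613) = (-14*(-1)*(-330) - 12280)/((-3 + 10556001) + 18613) = (14*(-330) - 12280)/(10555998 + 18613) = (-4620 - 12280)/10574611 = -16900*1/10574611 = -16900/10574611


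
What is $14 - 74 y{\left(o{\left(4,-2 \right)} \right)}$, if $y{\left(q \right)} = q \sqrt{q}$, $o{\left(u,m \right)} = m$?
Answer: $14 + 148 i \sqrt{2} \approx 14.0 + 209.3 i$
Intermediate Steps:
$y{\left(q \right)} = q^{\frac{3}{2}}$
$14 - 74 y{\left(o{\left(4,-2 \right)} \right)} = 14 - 74 \left(-2\right)^{\frac{3}{2}} = 14 - 74 \left(- 2 i \sqrt{2}\right) = 14 + 148 i \sqrt{2}$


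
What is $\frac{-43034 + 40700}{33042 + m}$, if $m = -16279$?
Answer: $- \frac{2334}{16763} \approx -0.13924$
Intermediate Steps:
$\frac{-43034 + 40700}{33042 + m} = \frac{-43034 + 40700}{33042 - 16279} = - \frac{2334}{16763}$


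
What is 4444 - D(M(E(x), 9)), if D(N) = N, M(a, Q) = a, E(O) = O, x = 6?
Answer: 4438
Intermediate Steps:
4444 - D(M(E(x), 9)) = 4444 - 1*6 = 4444 - 6 = 4438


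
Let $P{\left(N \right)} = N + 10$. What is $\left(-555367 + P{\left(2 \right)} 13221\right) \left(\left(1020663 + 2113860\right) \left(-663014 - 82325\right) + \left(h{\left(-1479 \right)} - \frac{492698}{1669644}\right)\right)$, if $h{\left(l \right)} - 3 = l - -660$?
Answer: $\frac{773744926887897580113025}{834822} \approx 9.2684 \cdot 10^{17}$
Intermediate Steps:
$h{\left(l \right)} = 663 + l$ ($h{\left(l \right)} = 3 + \left(l - -660\right) = 3 + \left(l + 660\right) = 3 + \left(660 + l\right) = 663 + l$)
$P{\left(N \right)} = 10 + N$
$\left(-555367 + P{\left(2 \right)} 13221\right) \left(\left(1020663 + 2113860\right) \left(-663014 - 82325\right) + \left(h{\left(-1479 \right)} - \frac{492698}{1669644}\right)\right) = \left(-555367 + \left(10 + 2\right) 13221\right) \left(\left(1020663 + 2113860\right) \left(-663014 - 82325\right) + \left(\left(663 - 1479\right) - \frac{492698}{1669644}\right)\right) = \left(-555367 + 12 \cdot 13221\right) \left(3134523 \left(-745339\right) - \frac{681461101}{834822}\right) = \left(-555367 + 158652\right) \left(-2336282238297 - \frac{681461101}{834822}\right) = - 396715 \left(-2336282238297 - \frac{681461101}{834822}\right) = \left(-396715\right) \left(- \frac{1950379811421039235}{834822}\right) = \frac{773744926887897580113025}{834822}$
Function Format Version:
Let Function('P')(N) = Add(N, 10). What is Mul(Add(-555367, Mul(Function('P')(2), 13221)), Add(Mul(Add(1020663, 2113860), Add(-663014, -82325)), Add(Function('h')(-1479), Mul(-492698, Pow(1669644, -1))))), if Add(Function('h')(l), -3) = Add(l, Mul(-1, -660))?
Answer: Rational(773744926887897580113025, 834822) ≈ 9.2684e+17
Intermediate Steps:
Function('h')(l) = Add(663, l) (Function('h')(l) = Add(3, Add(l, Mul(-1, -660))) = Add(3, Add(l, 660)) = Add(3, Add(660, l)) = Add(663, l))
Function('P')(N) = Add(10, N)
Mul(Add(-555367, Mul(Function('P')(2), 13221)), Add(Mul(Add(1020663, 2113860), Add(-663014, -82325)), Add(Function('h')(-1479), Mul(-492698, Pow(1669644, -1))))) = Mul(Add(-555367, Mul(Add(10, 2), 13221)), Add(Mul(Add(1020663, 2113860), Add(-663014, -82325)), Add(Add(663, -1479), Mul(-492698, Pow(1669644, -1))))) = Mul(Add(-555367, Mul(12, 13221)), Add(Mul(3134523, -745339), Add(-816, Mul(-492698, Rational(1, 1669644))))) = Mul(Add(-555367, 158652), Add(-2336282238297, Add(-816, Rational(-246349, 834822)))) = Mul(-396715, Add(-2336282238297, Rational(-681461101, 834822))) = Mul(-396715, Rational(-1950379811421039235, 834822)) = Rational(773744926887897580113025, 834822)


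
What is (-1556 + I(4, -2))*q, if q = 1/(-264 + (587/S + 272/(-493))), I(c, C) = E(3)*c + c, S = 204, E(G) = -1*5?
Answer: 9299952/1548065 ≈ 6.0075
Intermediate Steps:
E(G) = -5
I(c, C) = -4*c (I(c, C) = -5*c + c = -4*c)
q = -5916/1548065 (q = 1/(-264 + (587/204 + 272/(-493))) = 1/(-264 + (587*(1/204) + 272*(-1/493))) = 1/(-264 + (587/204 - 16/29)) = 1/(-264 + 13759/5916) = 1/(-1548065/5916) = -5916/1548065 ≈ -0.0038215)
(-1556 + I(4, -2))*q = (-1556 - 4*4)*(-5916/1548065) = (-1556 - 16)*(-5916/1548065) = -1572*(-5916/1548065) = 9299952/1548065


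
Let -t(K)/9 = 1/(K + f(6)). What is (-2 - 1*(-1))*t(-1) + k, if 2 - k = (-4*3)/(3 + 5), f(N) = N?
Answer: 53/10 ≈ 5.3000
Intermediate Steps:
k = 7/2 (k = 2 - (-4*3)/(3 + 5) = 2 - (-12)/8 = 2 - 1*(-3/2) = 2 + 3/2 = 7/2 ≈ 3.5000)
t(K) = -9/(6 + K) (t(K) = -9/(K + 6) = -9/(6 + K))
(-2 - 1*(-1))*t(-1) + k = (-2 - 1*(-1))*(-9/(6 - 1)) + 7/2 = (-2 + 1)*(-9/5) + 7/2 = -(-9)/5 + 7/2 = -1*(-9/5) + 7/2 = 9/5 + 7/2 = 53/10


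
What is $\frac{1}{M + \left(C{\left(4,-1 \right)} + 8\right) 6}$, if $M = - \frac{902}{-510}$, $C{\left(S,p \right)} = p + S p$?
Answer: $\frac{255}{5041} \approx 0.050585$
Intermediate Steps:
$M = \frac{451}{255}$ ($M = \left(-902\right) \left(- \frac{1}{510}\right) = \frac{451}{255} \approx 1.7686$)
$\frac{1}{M + \left(C{\left(4,-1 \right)} + 8\right) 6} = \frac{1}{\frac{451}{255} + \left(- (1 + 4) + 8\right) 6} = \frac{1}{\frac{451}{255} + \left(\left(-1\right) 5 + 8\right) 6} = \frac{1}{\frac{451}{255} + \left(-5 + 8\right) 6} = \frac{1}{\frac{451}{255} + 3 \cdot 6} = \frac{1}{\frac{451}{255} + 18} = \frac{1}{\frac{5041}{255}} = \frac{255}{5041}$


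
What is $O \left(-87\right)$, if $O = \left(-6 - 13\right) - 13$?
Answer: $2784$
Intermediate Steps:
$O = -32$ ($O = -19 - 13 = -32$)
$O \left(-87\right) = \left(-32\right) \left(-87\right) = 2784$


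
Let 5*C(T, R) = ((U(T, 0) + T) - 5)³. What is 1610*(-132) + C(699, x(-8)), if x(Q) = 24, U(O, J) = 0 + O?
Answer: 2701982857/5 ≈ 5.4040e+8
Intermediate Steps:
U(O, J) = O
C(T, R) = (-5 + 2*T)³/5 (C(T, R) = ((T + T) - 5)³/5 = (2*T - 5)³/5 = (-5 + 2*T)³/5)
1610*(-132) + C(699, x(-8)) = 1610*(-132) + (-5 + 2*699)³/5 = -212520 + (-5 + 1398)³/5 = -212520 + (⅕)*1393³ = -212520 + (⅕)*2703045457 = -212520 + 2703045457/5 = 2701982857/5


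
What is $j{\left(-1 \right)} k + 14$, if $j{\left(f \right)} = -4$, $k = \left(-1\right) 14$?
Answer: $70$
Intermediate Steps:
$k = -14$
$j{\left(-1 \right)} k + 14 = \left(-4\right) \left(-14\right) + 14 = 56 + 14 = 70$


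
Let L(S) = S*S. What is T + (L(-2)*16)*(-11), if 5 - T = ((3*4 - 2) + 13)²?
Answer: -1228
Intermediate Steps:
L(S) = S²
T = -524 (T = 5 - ((3*4 - 2) + 13)² = 5 - ((12 - 2) + 13)² = 5 - (10 + 13)² = 5 - 1*23² = 5 - 1*529 = 5 - 529 = -524)
T + (L(-2)*16)*(-11) = -524 + ((-2)²*16)*(-11) = -524 + (4*16)*(-11) = -524 + 64*(-11) = -524 - 704 = -1228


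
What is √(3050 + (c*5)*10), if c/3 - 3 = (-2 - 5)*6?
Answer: 20*I*√7 ≈ 52.915*I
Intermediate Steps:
c = -117 (c = 9 + 3*((-2 - 5)*6) = 9 + 3*(-7*6) = 9 + 3*(-42) = 9 - 126 = -117)
√(3050 + (c*5)*10) = √(3050 - 117*5*10) = √(3050 - 585*10) = √(3050 - 5850) = √(-2800) = 20*I*√7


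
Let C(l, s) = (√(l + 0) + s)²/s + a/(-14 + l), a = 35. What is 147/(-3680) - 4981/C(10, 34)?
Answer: -2165492064003/10422529120 + 46064288*√10/2832209 ≈ -156.34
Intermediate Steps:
C(l, s) = 35/(-14 + l) + (s + √l)²/s (C(l, s) = (√(l + 0) + s)²/s + 35/(-14 + l) = (√l + s)²/s + 35/(-14 + l) = (s + √l)²/s + 35/(-14 + l) = 35/(-14 + l) + (s + √l)²/s)
147/(-3680) - 4981/C(10, 34) = 147/(-3680) - 4981*34*(-14 + 10)/(-14*(34 + √10)² + 35*34 + 10*(34 + √10)²) = 147*(-1/3680) - 4981*(-136/(-14*(34 + √10)² + 1190 + 10*(34 + √10)²)) = -147/3680 - 4981*(-136/(1190 - 4*(34 + √10)²)) = -147/3680 - 4981/(-35/4 + (34 + √10)²/34)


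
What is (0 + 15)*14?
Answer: 210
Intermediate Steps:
(0 + 15)*14 = 15*14 = 210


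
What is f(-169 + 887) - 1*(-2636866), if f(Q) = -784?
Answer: 2636082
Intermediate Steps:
f(-169 + 887) - 1*(-2636866) = -784 - 1*(-2636866) = -784 + 2636866 = 2636082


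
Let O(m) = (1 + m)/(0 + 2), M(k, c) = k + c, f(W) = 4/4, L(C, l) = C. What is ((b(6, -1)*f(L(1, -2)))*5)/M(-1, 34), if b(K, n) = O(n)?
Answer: 0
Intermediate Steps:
f(W) = 1 (f(W) = 4*(¼) = 1)
M(k, c) = c + k
O(m) = ½ + m/2 (O(m) = (1 + m)/2 = (1 + m)*(½) = ½ + m/2)
b(K, n) = ½ + n/2
((b(6, -1)*f(L(1, -2)))*5)/M(-1, 34) = (((½ + (½)*(-1))*1)*5)/(34 - 1) = (((½ - ½)*1)*5)/33 = ((0*1)*5)*(1/33) = (0*5)*(1/33) = 0*(1/33) = 0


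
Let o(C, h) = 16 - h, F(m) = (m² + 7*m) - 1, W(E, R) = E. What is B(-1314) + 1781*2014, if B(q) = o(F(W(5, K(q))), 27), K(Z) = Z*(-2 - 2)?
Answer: 3586923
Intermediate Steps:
K(Z) = -4*Z (K(Z) = Z*(-4) = -4*Z)
F(m) = -1 + m² + 7*m
B(q) = -11 (B(q) = 16 - 1*27 = 16 - 27 = -11)
B(-1314) + 1781*2014 = -11 + 1781*2014 = -11 + 3586934 = 3586923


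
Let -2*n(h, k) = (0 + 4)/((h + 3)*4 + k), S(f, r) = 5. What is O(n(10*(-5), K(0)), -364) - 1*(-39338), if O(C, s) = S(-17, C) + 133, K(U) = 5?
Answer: 39476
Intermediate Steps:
n(h, k) = -2/(12 + k + 4*h) (n(h, k) = -(0 + 4)/(2*((h + 3)*4 + k)) = -2/((3 + h)*4 + k) = -2/((12 + 4*h) + k) = -2/(12 + k + 4*h))
O(C, s) = 138 (O(C, s) = 5 + 133 = 138)
O(n(10*(-5), K(0)), -364) - 1*(-39338) = 138 - 1*(-39338) = 138 + 39338 = 39476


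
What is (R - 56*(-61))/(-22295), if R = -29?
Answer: -3387/22295 ≈ -0.15192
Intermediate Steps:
(R - 56*(-61))/(-22295) = (-29 - 56*(-61))/(-22295) = (-29 + 3416)*(-1/22295) = 3387*(-1/22295) = -3387/22295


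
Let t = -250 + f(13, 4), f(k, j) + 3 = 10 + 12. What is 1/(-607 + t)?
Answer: -1/838 ≈ -0.0011933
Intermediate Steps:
f(k, j) = 19 (f(k, j) = -3 + (10 + 12) = -3 + 22 = 19)
t = -231 (t = -250 + 19 = -231)
1/(-607 + t) = 1/(-607 - 231) = 1/(-838) = -1/838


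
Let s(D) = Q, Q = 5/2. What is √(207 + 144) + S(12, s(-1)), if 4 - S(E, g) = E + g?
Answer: -21/2 + 3*√39 ≈ 8.2350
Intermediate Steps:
Q = 5/2 (Q = 5*(½) = 5/2 ≈ 2.5000)
s(D) = 5/2
S(E, g) = 4 - E - g (S(E, g) = 4 - (E + g) = 4 + (-E - g) = 4 - E - g)
√(207 + 144) + S(12, s(-1)) = √(207 + 144) + (4 - 1*12 - 1*5/2) = √351 + (4 - 12 - 5/2) = 3*√39 - 21/2 = -21/2 + 3*√39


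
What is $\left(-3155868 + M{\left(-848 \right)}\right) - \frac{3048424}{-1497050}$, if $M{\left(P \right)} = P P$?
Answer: $- \frac{1823977248888}{748525} \approx -2.4368 \cdot 10^{6}$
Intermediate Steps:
$M{\left(P \right)} = P^{2}$
$\left(-3155868 + M{\left(-848 \right)}\right) - \frac{3048424}{-1497050} = \left(-3155868 + \left(-848\right)^{2}\right) - \frac{3048424}{-1497050} = \left(-3155868 + 719104\right) - - \frac{1524212}{748525} = -2436764 + \frac{1524212}{748525} = - \frac{1823977248888}{748525}$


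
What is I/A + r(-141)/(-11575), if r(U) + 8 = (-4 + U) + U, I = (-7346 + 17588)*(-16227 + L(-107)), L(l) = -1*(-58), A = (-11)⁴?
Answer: -1916849239896/169469575 ≈ -11311.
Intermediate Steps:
A = 14641
L(l) = 58
I = -165602898 (I = (-7346 + 17588)*(-16227 + 58) = 10242*(-16169) = -165602898)
r(U) = -12 + 2*U (r(U) = -8 + ((-4 + U) + U) = -8 + (-4 + 2*U) = -12 + 2*U)
I/A + r(-141)/(-11575) = -165602898/14641 + (-12 + 2*(-141))/(-11575) = -165602898*1/14641 + (-12 - 282)*(-1/11575) = -165602898/14641 - 294*(-1/11575) = -165602898/14641 + 294/11575 = -1916849239896/169469575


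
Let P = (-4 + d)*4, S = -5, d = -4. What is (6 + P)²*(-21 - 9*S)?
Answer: 16224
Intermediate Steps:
P = -32 (P = (-4 - 4)*4 = -8*4 = -32)
(6 + P)²*(-21 - 9*S) = (6 - 32)²*(-21 - 9*(-5)) = (-26)²*(-21 + 45) = 676*24 = 16224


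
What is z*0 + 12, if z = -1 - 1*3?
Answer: 12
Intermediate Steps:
z = -4 (z = -1 - 3 = -4)
z*0 + 12 = -4*0 + 12 = 0 + 12 = 12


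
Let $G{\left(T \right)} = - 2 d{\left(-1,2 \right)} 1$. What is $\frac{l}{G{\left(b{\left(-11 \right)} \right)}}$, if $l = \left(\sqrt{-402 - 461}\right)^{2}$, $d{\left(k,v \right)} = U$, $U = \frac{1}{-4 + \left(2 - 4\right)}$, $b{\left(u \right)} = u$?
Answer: $-2589$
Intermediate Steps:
$U = - \frac{1}{6}$ ($U = \frac{1}{-4 - 2} = \frac{1}{-6} = - \frac{1}{6} \approx -0.16667$)
$d{\left(k,v \right)} = - \frac{1}{6}$
$l = -863$ ($l = \left(\sqrt{-863}\right)^{2} = \left(i \sqrt{863}\right)^{2} = -863$)
$G{\left(T \right)} = \frac{1}{3}$ ($G{\left(T \right)} = \left(-2\right) \left(- \frac{1}{6}\right) 1 = \frac{1}{3} \cdot 1 = \frac{1}{3}$)
$\frac{l}{G{\left(b{\left(-11 \right)} \right)}} = - 863 \frac{1}{\frac{1}{3}} = \left(-863\right) 3 = -2589$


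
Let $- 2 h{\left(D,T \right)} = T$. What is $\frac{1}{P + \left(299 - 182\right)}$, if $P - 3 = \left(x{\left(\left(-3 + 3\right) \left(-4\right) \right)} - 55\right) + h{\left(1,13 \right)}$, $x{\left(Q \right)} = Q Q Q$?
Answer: $\frac{2}{117} \approx 0.017094$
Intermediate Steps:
$h{\left(D,T \right)} = - \frac{T}{2}$
$x{\left(Q \right)} = Q^{3}$ ($x{\left(Q \right)} = Q^{2} Q = Q^{3}$)
$P = - \frac{117}{2}$ ($P = 3 - \left(\frac{123}{2} - - 64 \left(-3 + 3\right)^{3}\right) = 3 - \left(\frac{123}{2} + 0\right) = 3 + \left(\left(0 - 55\right) - \frac{13}{2}\right) = 3 - \frac{123}{2} = - \frac{117}{2} \approx -58.5$)
$\frac{1}{P + \left(299 - 182\right)} = \frac{1}{- \frac{117}{2} + \left(299 - 182\right)} = \frac{1}{- \frac{117}{2} + 117} = \frac{1}{\frac{117}{2}} = \frac{2}{117}$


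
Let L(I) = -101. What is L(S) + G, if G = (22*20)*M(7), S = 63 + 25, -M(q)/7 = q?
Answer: -21661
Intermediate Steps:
M(q) = -7*q
S = 88
G = -21560 (G = (22*20)*(-7*7) = 440*(-49) = -21560)
L(S) + G = -101 - 21560 = -21661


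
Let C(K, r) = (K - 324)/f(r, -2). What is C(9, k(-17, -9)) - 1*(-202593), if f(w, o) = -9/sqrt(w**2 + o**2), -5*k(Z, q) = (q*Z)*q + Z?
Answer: 202593 + 14*sqrt(485834) ≈ 2.1235e+5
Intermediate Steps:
k(Z, q) = -Z/5 - Z*q**2/5 (k(Z, q) = -((q*Z)*q + Z)/5 = -((Z*q)*q + Z)/5 = -(Z*q**2 + Z)/5 = -(Z + Z*q**2)/5 = -Z/5 - Z*q**2/5)
f(w, o) = -9/sqrt(o**2 + w**2)
C(K, r) = -sqrt(4 + r**2)*(-324 + K)/9 (C(K, r) = (K - 324)/((-9/sqrt((-2)**2 + r**2))) = (-324 + K)/((-9/sqrt(4 + r**2))) = (-324 + K)*(-sqrt(4 + r**2)/9) = -sqrt(4 + r**2)*(-324 + K)/9)
C(9, k(-17, -9)) - 1*(-202593) = sqrt(4 + (-1/5*(-17)*(1 + (-9)**2))**2)*(324 - 1*9)/9 - 1*(-202593) = sqrt(4 + (-1/5*(-17)*(1 + 81))**2)*(324 - 9)/9 + 202593 = (1/9)*sqrt(4 + (-1/5*(-17)*82)**2)*315 + 202593 = (1/9)*sqrt(4 + (1394/5)**2)*315 + 202593 = (1/9)*sqrt(4 + 1943236/25)*315 + 202593 = (1/9)*sqrt(1943336/25)*315 + 202593 = (1/9)*(2*sqrt(485834)/5)*315 + 202593 = 14*sqrt(485834) + 202593 = 202593 + 14*sqrt(485834)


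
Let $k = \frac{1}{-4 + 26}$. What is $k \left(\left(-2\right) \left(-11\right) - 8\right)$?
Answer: $\frac{7}{11} \approx 0.63636$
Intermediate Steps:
$k = \frac{1}{22} \approx 0.045455$
$k \left(\left(-2\right) \left(-11\right) - 8\right) = \frac{\left(-2\right) \left(-11\right) - 8}{22} = \frac{22 - 8}{22} = \frac{1}{22} \cdot 14 = \frac{7}{11}$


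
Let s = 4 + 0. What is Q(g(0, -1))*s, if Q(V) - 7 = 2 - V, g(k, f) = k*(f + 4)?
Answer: 36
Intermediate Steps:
g(k, f) = k*(4 + f)
Q(V) = 9 - V (Q(V) = 7 + (2 - V) = 9 - V)
s = 4
Q(g(0, -1))*s = (9 - 0*(4 - 1))*4 = (9 - 0*3)*4 = (9 - 1*0)*4 = (9 + 0)*4 = 9*4 = 36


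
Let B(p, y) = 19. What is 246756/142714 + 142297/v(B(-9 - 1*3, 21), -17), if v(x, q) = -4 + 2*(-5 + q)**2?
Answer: 10272823421/68788148 ≈ 149.34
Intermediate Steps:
246756/142714 + 142297/v(B(-9 - 1*3, 21), -17) = 246756/142714 + 142297/(-4 + 2*(-5 - 17)**2) = 246756*(1/142714) + 142297/(-4 + 2*(-22)**2) = 123378/71357 + 142297/(-4 + 2*484) = 123378/71357 + 142297/(-4 + 968) = 123378/71357 + 142297/964 = 10272823421/68788148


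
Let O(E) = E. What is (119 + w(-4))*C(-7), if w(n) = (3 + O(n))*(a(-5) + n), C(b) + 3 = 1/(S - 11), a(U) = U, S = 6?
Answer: -2048/5 ≈ -409.60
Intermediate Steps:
C(b) = -16/5 (C(b) = -3 + 1/(6 - 11) = -3 + 1/(-5) = -3 - ⅕ = -16/5)
w(n) = (-5 + n)*(3 + n) (w(n) = (3 + n)*(-5 + n) = (-5 + n)*(3 + n))
(119 + w(-4))*C(-7) = (119 + (-15 + (-4)² - 2*(-4)))*(-16/5) = (119 + (-15 + 16 + 8))*(-16/5) = (119 + 9)*(-16/5) = 128*(-16/5) = -2048/5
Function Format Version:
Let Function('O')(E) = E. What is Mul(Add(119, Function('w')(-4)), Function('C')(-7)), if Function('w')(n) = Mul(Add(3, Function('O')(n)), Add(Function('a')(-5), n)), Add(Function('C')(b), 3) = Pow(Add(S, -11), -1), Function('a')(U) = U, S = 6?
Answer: Rational(-2048, 5) ≈ -409.60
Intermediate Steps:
Function('C')(b) = Rational(-16, 5) (Function('C')(b) = Add(-3, Pow(Add(6, -11), -1)) = Add(-3, Pow(-5, -1)) = Add(-3, Rational(-1, 5)) = Rational(-16, 5))
Function('w')(n) = Mul(Add(-5, n), Add(3, n)) (Function('w')(n) = Mul(Add(3, n), Add(-5, n)) = Mul(Add(-5, n), Add(3, n)))
Mul(Add(119, Function('w')(-4)), Function('C')(-7)) = Mul(Add(119, Add(-15, Pow(-4, 2), Mul(-2, -4))), Rational(-16, 5)) = Mul(Add(119, Add(-15, 16, 8)), Rational(-16, 5)) = Mul(Add(119, 9), Rational(-16, 5)) = Mul(128, Rational(-16, 5)) = Rational(-2048, 5)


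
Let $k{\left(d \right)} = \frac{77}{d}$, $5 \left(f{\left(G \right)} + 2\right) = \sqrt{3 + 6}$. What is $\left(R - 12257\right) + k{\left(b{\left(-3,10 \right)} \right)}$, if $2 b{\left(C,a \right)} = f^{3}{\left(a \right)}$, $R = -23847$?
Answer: $- \frac{1771846}{49} \approx -36160.0$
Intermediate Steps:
$f{\left(G \right)} = - \frac{7}{5}$ ($f{\left(G \right)} = -2 + \frac{\sqrt{3 + 6}}{5} = -2 + \frac{\sqrt{9}}{5} = -2 + \frac{1}{5} \cdot 3 = -2 + \frac{3}{5} = - \frac{7}{5}$)
$b{\left(C,a \right)} = - \frac{343}{250}$ ($b{\left(C,a \right)} = \frac{\left(- \frac{7}{5}\right)^{3}}{2} = \frac{1}{2} \left(- \frac{343}{125}\right) = - \frac{343}{250}$)
$\left(R - 12257\right) + k{\left(b{\left(-3,10 \right)} \right)} = \left(-23847 - 12257\right) + \frac{77}{- \frac{343}{250}} = -36104 + 77 \left(- \frac{250}{343}\right) = -36104 - \frac{2750}{49} = - \frac{1771846}{49}$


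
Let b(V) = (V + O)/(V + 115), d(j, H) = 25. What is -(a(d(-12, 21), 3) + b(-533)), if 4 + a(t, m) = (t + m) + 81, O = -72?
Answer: -4045/38 ≈ -106.45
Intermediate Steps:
a(t, m) = 77 + m + t (a(t, m) = -4 + ((t + m) + 81) = -4 + ((m + t) + 81) = -4 + (81 + m + t) = 77 + m + t)
b(V) = (-72 + V)/(115 + V) (b(V) = (V - 72)/(V + 115) = (-72 + V)/(115 + V))
-(a(d(-12, 21), 3) + b(-533)) = -((77 + 3 + 25) + (-72 - 533)/(115 - 533)) = -(105 - 605/(-418)) = -(105 - 1/418*(-605)) = -(105 + 55/38) = -1*4045/38 = -4045/38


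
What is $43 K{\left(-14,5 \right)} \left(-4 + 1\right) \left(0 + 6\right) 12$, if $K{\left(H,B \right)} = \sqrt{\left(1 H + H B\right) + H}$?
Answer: $- 65016 i \sqrt{2} \approx - 91947.0 i$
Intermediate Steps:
$K{\left(H,B \right)} = \sqrt{2 H + B H}$ ($K{\left(H,B \right)} = \sqrt{\left(H + B H\right) + H} = \sqrt{2 H + B H}$)
$43 K{\left(-14,5 \right)} \left(-4 + 1\right) \left(0 + 6\right) 12 = 43 \sqrt{- 14 \left(2 + 5\right)} \left(-4 + 1\right) \left(0 + 6\right) 12 = 43 \sqrt{\left(-14\right) 7} \left(-3\right) 6 \cdot 12 = 43 \sqrt{-98} \left(\left(-18\right) 12\right) = 43 \cdot 7 i \sqrt{2} \left(-216\right) = 301 i \sqrt{2} \left(-216\right) = - 65016 i \sqrt{2}$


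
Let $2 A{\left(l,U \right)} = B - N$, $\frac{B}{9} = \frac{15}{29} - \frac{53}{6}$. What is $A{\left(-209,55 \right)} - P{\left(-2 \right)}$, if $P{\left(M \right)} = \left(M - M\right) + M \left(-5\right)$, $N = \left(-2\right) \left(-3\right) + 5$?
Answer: $- \frac{6139}{116} \approx -52.922$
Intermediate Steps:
$N = 11$ ($N = 6 + 5 = 11$)
$B = - \frac{4341}{58}$ ($B = 9 \left(\frac{15}{29} - \frac{53}{6}\right) = 9 \left(- \frac{1447}{174}\right) = - \frac{4341}{58} \approx -74.845$)
$P{\left(M \right)} = - 5 M$ ($P{\left(M \right)} = 0 - 5 M = - 5 M$)
$A{\left(l,U \right)} = - \frac{4979}{116}$ ($A{\left(l,U \right)} = \frac{- \frac{4341}{58} - 11}{2} = \frac{1}{2} \left(- \frac{4979}{58}\right) = - \frac{4979}{116}$)
$A{\left(-209,55 \right)} - P{\left(-2 \right)} = - \frac{4979}{116} - \left(-5\right) \left(-2\right) = - \frac{4979}{116} - 10 = - \frac{6139}{116}$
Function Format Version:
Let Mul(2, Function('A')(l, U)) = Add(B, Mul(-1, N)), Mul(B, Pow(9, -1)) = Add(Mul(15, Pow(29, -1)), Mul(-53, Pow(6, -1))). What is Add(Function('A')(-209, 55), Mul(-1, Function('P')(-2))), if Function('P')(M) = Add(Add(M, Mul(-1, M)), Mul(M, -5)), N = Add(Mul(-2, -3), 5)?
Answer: Rational(-6139, 116) ≈ -52.922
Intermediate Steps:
N = 11 (N = Add(6, 5) = 11)
B = Rational(-4341, 58) (B = Mul(9, Add(Mul(15, Pow(29, -1)), Mul(-53, Pow(6, -1)))) = Mul(9, Add(Mul(15, Rational(1, 29)), Mul(-53, Rational(1, 6)))) = Mul(9, Add(Rational(15, 29), Rational(-53, 6))) = Mul(9, Rational(-1447, 174)) = Rational(-4341, 58) ≈ -74.845)
Function('P')(M) = Mul(-5, M) (Function('P')(M) = Add(0, Mul(-5, M)) = Mul(-5, M))
Function('A')(l, U) = Rational(-4979, 116) (Function('A')(l, U) = Mul(Rational(1, 2), Add(Rational(-4341, 58), Mul(-1, 11))) = Mul(Rational(1, 2), Add(Rational(-4341, 58), -11)) = Mul(Rational(1, 2), Rational(-4979, 58)) = Rational(-4979, 116))
Add(Function('A')(-209, 55), Mul(-1, Function('P')(-2))) = Add(Rational(-4979, 116), Mul(-1, Mul(-5, -2))) = Add(Rational(-4979, 116), Mul(-1, 10)) = Add(Rational(-4979, 116), -10) = Rational(-6139, 116)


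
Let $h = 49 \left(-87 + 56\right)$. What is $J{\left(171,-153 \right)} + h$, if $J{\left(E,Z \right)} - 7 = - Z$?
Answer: $-1359$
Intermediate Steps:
$J{\left(E,Z \right)} = 7 - Z$
$h = -1519$ ($h = 49 \left(-31\right) = -1519$)
$J{\left(171,-153 \right)} + h = \left(7 - -153\right) - 1519 = \left(7 + 153\right) - 1519 = 160 - 1519 = -1359$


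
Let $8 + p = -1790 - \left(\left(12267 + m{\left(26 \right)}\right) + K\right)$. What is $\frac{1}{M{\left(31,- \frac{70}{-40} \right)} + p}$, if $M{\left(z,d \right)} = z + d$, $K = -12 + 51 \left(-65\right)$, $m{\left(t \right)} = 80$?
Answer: $- \frac{4}{43141} \approx -9.2719 \cdot 10^{-5}$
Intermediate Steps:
$K = -3327$ ($K = -12 - 3315 = -3327$)
$M{\left(z,d \right)} = d + z$
$p = -10818$ ($p = -8 - 10810 = -10818$)
$\frac{1}{M{\left(31,- \frac{70}{-40} \right)} + p} = \frac{1}{\left(- \frac{70}{-40} + 31\right) - 10818} = \frac{1}{\left(\left(-70\right) \left(- \frac{1}{40}\right) + 31\right) - 10818} = \frac{1}{\left(\frac{7}{4} + 31\right) - 10818} = \frac{1}{\frac{131}{4} - 10818} = \frac{1}{- \frac{43141}{4}} = - \frac{4}{43141}$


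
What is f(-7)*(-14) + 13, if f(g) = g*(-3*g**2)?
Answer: -14393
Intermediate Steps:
f(g) = -3*g**3
f(-7)*(-14) + 13 = -3*(-7)**3*(-14) + 13 = -3*(-343)*(-14) + 13 = 1029*(-14) + 13 = -14406 + 13 = -14393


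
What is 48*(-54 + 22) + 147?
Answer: -1389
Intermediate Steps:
48*(-54 + 22) + 147 = 48*(-32) + 147 = -1536 + 147 = -1389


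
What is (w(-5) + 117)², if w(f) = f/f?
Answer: 13924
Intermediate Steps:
w(f) = 1
(w(-5) + 117)² = (1 + 117)² = 118² = 13924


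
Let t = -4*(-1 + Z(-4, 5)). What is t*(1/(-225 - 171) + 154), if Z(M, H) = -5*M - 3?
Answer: -975728/99 ≈ -9855.8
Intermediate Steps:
Z(M, H) = -3 - 5*M
t = -64 (t = -4*(-1 + (-3 - 5*(-4))) = -4*(-1 + (-3 + 20)) = -4*(-1 + 17) = -4*16 = -64)
t*(1/(-225 - 171) + 154) = -64*(1/(-225 - 171) + 154) = -64*(1/(-396) + 154) = -64*(-1/396 + 154) = -64*60983/396 = -975728/99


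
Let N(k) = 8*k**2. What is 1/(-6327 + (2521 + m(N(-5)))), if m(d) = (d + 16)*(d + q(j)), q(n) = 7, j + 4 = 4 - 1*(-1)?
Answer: 1/40906 ≈ 2.4446e-5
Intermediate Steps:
j = 1 (j = -4 + (4 - 1*(-1)) = -4 + (4 + 1) = -4 + 5 = 1)
m(d) = (7 + d)*(16 + d) (m(d) = (d + 16)*(d + 7) = (16 + d)*(7 + d) = (7 + d)*(16 + d))
1/(-6327 + (2521 + m(N(-5)))) = 1/(-6327 + (2521 + (112 + (8*(-5)**2)**2 + 23*(8*(-5)**2)))) = 1/(-6327 + (2521 + (112 + (8*25)**2 + 23*(8*25)))) = 1/(-6327 + (2521 + (112 + 200**2 + 23*200))) = 1/(-6327 + (2521 + (112 + 40000 + 4600))) = 1/(-6327 + (2521 + 44712)) = 1/(-6327 + 47233) = 1/40906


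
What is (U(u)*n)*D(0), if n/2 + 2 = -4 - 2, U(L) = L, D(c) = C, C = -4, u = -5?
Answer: -320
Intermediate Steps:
D(c) = -4
n = -16 (n = -4 + 2*(-4 - 2) = -4 + 2*(-6) = -4 - 12 = -16)
(U(u)*n)*D(0) = -5*(-16)*(-4) = 80*(-4) = -320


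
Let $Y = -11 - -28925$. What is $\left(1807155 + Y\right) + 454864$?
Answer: $2290933$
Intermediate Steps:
$Y = 28914$ ($Y = -11 + 28925 = 28914$)
$\left(1807155 + Y\right) + 454864 = \left(1807155 + 28914\right) + 454864 = 1836069 + 454864 = 2290933$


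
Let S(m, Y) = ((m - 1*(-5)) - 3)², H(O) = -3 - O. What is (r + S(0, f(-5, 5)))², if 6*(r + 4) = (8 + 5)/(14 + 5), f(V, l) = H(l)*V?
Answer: 169/12996 ≈ 0.013004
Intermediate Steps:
f(V, l) = V*(-3 - l) (f(V, l) = (-3 - l)*V = V*(-3 - l))
S(m, Y) = (2 + m)² (S(m, Y) = ((m + 5) - 3)² = ((5 + m) - 3)² = (2 + m)²)
r = -443/114 (r = -4 + ((8 + 5)/(14 + 5))/6 = -4 + (13/19)/6 = -4 + (13*(1/19))/6 = -4 + (⅙)*(13/19) = -4 + 13/114 = -443/114 ≈ -3.8860)
(r + S(0, f(-5, 5)))² = (-443/114 + (2 + 0)²)² = (-443/114 + 2²)² = (-443/114 + 4)² = (13/114)² = 169/12996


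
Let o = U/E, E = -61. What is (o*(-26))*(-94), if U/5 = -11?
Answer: 134420/61 ≈ 2203.6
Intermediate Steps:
U = -55 (U = 5*(-11) = -55)
o = 55/61 (o = -55/(-61) = -55*(-1/61) = 55/61 ≈ 0.90164)
(o*(-26))*(-94) = ((55/61)*(-26))*(-94) = -1430/61*(-94) = 134420/61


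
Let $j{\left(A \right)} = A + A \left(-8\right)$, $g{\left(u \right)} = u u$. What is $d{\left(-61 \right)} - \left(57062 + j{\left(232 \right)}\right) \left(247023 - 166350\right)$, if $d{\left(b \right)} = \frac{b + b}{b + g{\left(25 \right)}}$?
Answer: $- \frac{1261202636329}{282} \approx -4.4723 \cdot 10^{9}$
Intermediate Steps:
$g{\left(u \right)} = u^{2}$
$d{\left(b \right)} = \frac{2 b}{625 + b}$ ($d{\left(b \right)} = \frac{b + b}{b + 25^{2}} = \frac{2 b}{b + 625} = \frac{2 b}{625 + b}$)
$j{\left(A \right)} = - 7 A$ ($j{\left(A \right)} = A - 8 A = - 7 A$)
$d{\left(-61 \right)} - \left(57062 + j{\left(232 \right)}\right) \left(247023 - 166350\right) = 2 \left(-61\right) \frac{1}{625 - 61} - \left(57062 - 1624\right) \left(247023 - 166350\right) = 2 \left(-61\right) \frac{1}{564} - \left(57062 - 1624\right) 80673 = 2 \left(-61\right) \frac{1}{564} - 55438 \cdot 80673 = - \frac{61}{282} - 4472349774 = - \frac{1261202636329}{282}$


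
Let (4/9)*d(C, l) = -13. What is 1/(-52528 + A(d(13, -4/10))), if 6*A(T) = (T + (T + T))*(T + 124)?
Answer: -32/1725239 ≈ -1.8548e-5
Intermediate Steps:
d(C, l) = -117/4 (d(C, l) = (9/4)*(-13) = -117/4)
A(T) = T*(124 + T)/2 (A(T) = ((T + (T + T))*(T + 124))/6 = ((T + 2*T)*(124 + T))/6 = ((3*T)*(124 + T))/6 = (3*T*(124 + T))/6 = T*(124 + T)/2)
1/(-52528 + A(d(13, -4/10))) = 1/(-52528 + (½)*(-117/4)*(124 - 117/4)) = 1/(-52528 + (½)*(-117/4)*(379/4)) = 1/(-52528 - 44343/32) = 1/(-1725239/32) = -32/1725239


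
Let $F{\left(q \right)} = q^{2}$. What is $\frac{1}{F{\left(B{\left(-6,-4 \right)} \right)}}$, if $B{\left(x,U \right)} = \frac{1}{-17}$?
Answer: $289$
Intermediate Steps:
$B{\left(x,U \right)} = - \frac{1}{17}$
$\frac{1}{F{\left(B{\left(-6,-4 \right)} \right)}} = \frac{1}{\left(- \frac{1}{17}\right)^{2}} = \frac{1}{\frac{1}{289}} = 289$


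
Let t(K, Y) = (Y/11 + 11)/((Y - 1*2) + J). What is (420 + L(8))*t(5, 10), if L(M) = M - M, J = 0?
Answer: 13755/22 ≈ 625.23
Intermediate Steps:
L(M) = 0
t(K, Y) = (11 + Y/11)/(-2 + Y) (t(K, Y) = (Y/11 + 11)/((Y - 1*2) + 0) = (Y*(1/11) + 11)/((Y - 2) + 0) = (Y/11 + 11)/((-2 + Y) + 0) = (11 + Y/11)/(-2 + Y))
(420 + L(8))*t(5, 10) = (420 + 0)*((121 + 10)/(11*(-2 + 10))) = 420*((1/11)*131/8) = 420*((1/11)*(⅛)*131) = 420*(131/88) = 13755/22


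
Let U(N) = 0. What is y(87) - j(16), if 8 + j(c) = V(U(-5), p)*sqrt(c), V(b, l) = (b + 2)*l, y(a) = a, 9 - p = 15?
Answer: 143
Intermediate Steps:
p = -6 (p = 9 - 1*15 = 9 - 15 = -6)
V(b, l) = l*(2 + b) (V(b, l) = (2 + b)*l = l*(2 + b))
j(c) = -8 - 12*sqrt(c) (j(c) = -8 + (-6*(2 + 0))*sqrt(c) = -8 + (-6*2)*sqrt(c) = -8 - 12*sqrt(c))
y(87) - j(16) = 87 - (-8 - 12*sqrt(16)) = 87 - (-8 - 12*4) = 87 - (-8 - 48) = 87 - 1*(-56) = 87 + 56 = 143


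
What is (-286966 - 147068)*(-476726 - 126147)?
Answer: 261667379682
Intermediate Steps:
(-286966 - 147068)*(-476726 - 126147) = -434034*(-602873) = 261667379682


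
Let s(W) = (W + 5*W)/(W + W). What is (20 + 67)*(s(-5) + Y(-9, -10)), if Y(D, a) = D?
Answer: -522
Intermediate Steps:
s(W) = 3 (s(W) = (6*W)/((2*W)) = (6*W)*(1/(2*W)) = 3)
(20 + 67)*(s(-5) + Y(-9, -10)) = (20 + 67)*(3 - 9) = 87*(-6) = -522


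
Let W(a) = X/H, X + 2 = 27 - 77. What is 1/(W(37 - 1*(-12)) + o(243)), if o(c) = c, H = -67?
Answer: 67/16333 ≈ 0.0041021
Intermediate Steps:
X = -52 (X = -2 + (27 - 77) = -2 - 50 = -52)
W(a) = 52/67 (W(a) = -52/(-67) = -52*(-1/67) = 52/67)
1/(W(37 - 1*(-12)) + o(243)) = 1/(52/67 + 243) = 1/(16333/67) = 67/16333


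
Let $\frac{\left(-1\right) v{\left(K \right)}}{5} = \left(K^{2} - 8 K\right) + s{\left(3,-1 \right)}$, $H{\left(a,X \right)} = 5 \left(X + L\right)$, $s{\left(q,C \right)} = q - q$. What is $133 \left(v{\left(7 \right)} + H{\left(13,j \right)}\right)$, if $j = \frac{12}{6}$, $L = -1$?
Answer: $5320$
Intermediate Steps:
$s{\left(q,C \right)} = 0$
$j = 2$ ($j = 12 \cdot \frac{1}{6} = 2$)
$H{\left(a,X \right)} = -5 + 5 X$ ($H{\left(a,X \right)} = 5 \left(X - 1\right) = 5 \left(-1 + X\right) = -5 + 5 X$)
$v{\left(K \right)} = - 5 K^{2} + 40 K$ ($v{\left(K \right)} = - 5 \left(\left(K^{2} - 8 K\right) + 0\right) = - 5 \left(K^{2} - 8 K\right) = - 5 K^{2} + 40 K$)
$133 \left(v{\left(7 \right)} + H{\left(13,j \right)}\right) = 133 \left(5 \cdot 7 \left(8 - 7\right) + \left(-5 + 5 \cdot 2\right)\right) = 133 \left(5 \cdot 7 \left(8 - 7\right) + \left(-5 + 10\right)\right) = 133 \left(5 \cdot 7 \cdot 1 + 5\right) = 133 \left(35 + 5\right) = 133 \cdot 40 = 5320$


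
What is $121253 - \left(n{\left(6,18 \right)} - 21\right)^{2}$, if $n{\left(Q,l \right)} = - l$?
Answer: $119732$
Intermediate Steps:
$121253 - \left(n{\left(6,18 \right)} - 21\right)^{2} = 121253 - \left(\left(-1\right) 18 - 21\right)^{2} = 121253 - \left(-18 - 21\right)^{2} = 121253 - \left(-39\right)^{2} = 121253 - 1521 = 119732$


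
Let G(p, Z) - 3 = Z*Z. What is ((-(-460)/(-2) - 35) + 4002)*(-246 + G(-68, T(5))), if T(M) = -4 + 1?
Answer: -874458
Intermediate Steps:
T(M) = -3
G(p, Z) = 3 + Z² (G(p, Z) = 3 + Z*Z = 3 + Z²)
((-(-460)/(-2) - 35) + 4002)*(-246 + G(-68, T(5))) = ((-(-460)/(-2) - 35) + 4002)*(-246 + (3 + (-3)²)) = ((-(-460)*(-1)/2 - 35) + 4002)*(-246 + (3 + 9)) = ((-20*23/2 - 35) + 4002)*(-246 + 12) = ((-230 - 35) + 4002)*(-234) = (-265 + 4002)*(-234) = 3737*(-234) = -874458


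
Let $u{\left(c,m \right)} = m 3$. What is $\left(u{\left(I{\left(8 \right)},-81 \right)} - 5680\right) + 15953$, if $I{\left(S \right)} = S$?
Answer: $10030$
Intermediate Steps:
$u{\left(c,m \right)} = 3 m$
$\left(u{\left(I{\left(8 \right)},-81 \right)} - 5680\right) + 15953 = \left(3 \left(-81\right) - 5680\right) + 15953 = \left(-243 - 5680\right) + 15953 = -5923 + 15953 = 10030$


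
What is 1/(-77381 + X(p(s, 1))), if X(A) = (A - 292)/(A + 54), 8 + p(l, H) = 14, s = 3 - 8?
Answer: -30/2321573 ≈ -1.2922e-5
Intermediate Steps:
s = -5
p(l, H) = 6 (p(l, H) = -8 + 14 = 6)
X(A) = (-292 + A)/(54 + A)
1/(-77381 + X(p(s, 1))) = 1/(-77381 + (-292 + 6)/(54 + 6)) = 1/(-77381 - 286/60) = 1/(-77381 + (1/60)*(-286)) = 1/(-77381 - 143/30) = 1/(-2321573/30) = -30/2321573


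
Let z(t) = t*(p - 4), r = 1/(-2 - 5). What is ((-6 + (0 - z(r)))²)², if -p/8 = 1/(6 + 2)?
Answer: 4879681/2401 ≈ 2032.4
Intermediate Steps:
r = -⅐ (r = 1/(-7) = -⅐ ≈ -0.14286)
p = -1 (p = -8/(6 + 2) = -8/8 = -8*⅛ = -1)
z(t) = -5*t (z(t) = t*(-1 - 4) = t*(-5) = -5*t)
((-6 + (0 - z(r)))²)² = ((-6 + (0 - (-5)*(-1)/7))²)² = ((-6 + (0 - 1*5/7))²)² = ((-6 + (0 - 5/7))²)² = ((-6 - 5/7)²)² = ((-47/7)²)² = (2209/49)² = 4879681/2401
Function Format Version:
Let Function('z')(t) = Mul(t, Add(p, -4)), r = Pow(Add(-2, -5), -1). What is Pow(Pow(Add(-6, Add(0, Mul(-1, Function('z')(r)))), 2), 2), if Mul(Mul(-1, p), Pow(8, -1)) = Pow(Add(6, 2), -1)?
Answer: Rational(4879681, 2401) ≈ 2032.4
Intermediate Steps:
r = Rational(-1, 7) (r = Pow(-7, -1) = Rational(-1, 7) ≈ -0.14286)
p = -1 (p = Mul(-8, Pow(Add(6, 2), -1)) = Mul(-8, Pow(8, -1)) = Mul(-8, Rational(1, 8)) = -1)
Function('z')(t) = Mul(-5, t) (Function('z')(t) = Mul(t, Add(-1, -4)) = Mul(t, -5) = Mul(-5, t))
Pow(Pow(Add(-6, Add(0, Mul(-1, Function('z')(r)))), 2), 2) = Pow(Pow(Add(-6, Add(0, Mul(-1, Mul(-5, Rational(-1, 7))))), 2), 2) = Pow(Pow(Add(-6, Add(0, Mul(-1, Rational(5, 7)))), 2), 2) = Pow(Pow(Add(-6, Add(0, Rational(-5, 7))), 2), 2) = Pow(Pow(Add(-6, Rational(-5, 7)), 2), 2) = Pow(Pow(Rational(-47, 7), 2), 2) = Pow(Rational(2209, 49), 2) = Rational(4879681, 2401)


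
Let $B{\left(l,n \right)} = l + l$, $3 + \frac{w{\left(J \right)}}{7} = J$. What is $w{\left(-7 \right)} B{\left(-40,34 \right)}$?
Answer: $5600$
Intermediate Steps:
$w{\left(J \right)} = -21 + 7 J$
$B{\left(l,n \right)} = 2 l$
$w{\left(-7 \right)} B{\left(-40,34 \right)} = \left(-21 + 7 \left(-7\right)\right) 2 \left(-40\right) = \left(-21 - 49\right) \left(-80\right) = \left(-70\right) \left(-80\right) = 5600$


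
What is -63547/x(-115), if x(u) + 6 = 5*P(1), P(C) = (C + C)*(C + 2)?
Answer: -63547/24 ≈ -2647.8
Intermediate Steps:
P(C) = 2*C*(2 + C) (P(C) = (2*C)*(2 + C) = 2*C*(2 + C))
x(u) = 24 (x(u) = -6 + 5*(2*1*(2 + 1)) = -6 + 5*(2*1*3) = -6 + 5*6 = -6 + 30 = 24)
-63547/x(-115) = -63547/24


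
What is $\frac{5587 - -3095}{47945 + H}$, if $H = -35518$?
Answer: $\frac{8682}{12427} \approx 0.69864$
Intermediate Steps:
$\frac{5587 - -3095}{47945 + H} = \frac{5587 - -3095}{47945 - 35518} = \frac{5587 + \left(-20862 + 23957\right)}{12427} = \left(5587 + 3095\right) \frac{1}{12427} = 8682 \cdot \frac{1}{12427} = \frac{8682}{12427}$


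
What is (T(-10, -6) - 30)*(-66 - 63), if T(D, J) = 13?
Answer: 2193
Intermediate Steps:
(T(-10, -6) - 30)*(-66 - 63) = (13 - 30)*(-66 - 63) = -17*(-129) = 2193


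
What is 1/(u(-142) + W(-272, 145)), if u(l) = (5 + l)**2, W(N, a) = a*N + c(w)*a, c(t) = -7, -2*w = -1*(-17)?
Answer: -1/21686 ≈ -4.6113e-5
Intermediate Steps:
w = -17/2 (w = -(-1)*(-17)/2 = -1/2*17 = -17/2 ≈ -8.5000)
W(N, a) = -7*a + N*a (W(N, a) = a*N - 7*a = N*a - 7*a = -7*a + N*a)
1/(u(-142) + W(-272, 145)) = 1/((5 - 142)**2 + 145*(-7 - 272)) = 1/((-137)**2 + 145*(-279)) = 1/(18769 - 40455) = 1/(-21686) = -1/21686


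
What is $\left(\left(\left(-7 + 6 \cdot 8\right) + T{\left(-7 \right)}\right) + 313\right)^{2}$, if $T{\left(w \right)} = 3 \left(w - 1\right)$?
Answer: $108900$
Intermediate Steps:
$T{\left(w \right)} = -3 + 3 w$ ($T{\left(w \right)} = 3 \left(-1 + w\right) = -3 + 3 w$)
$\left(\left(\left(-7 + 6 \cdot 8\right) + T{\left(-7 \right)}\right) + 313\right)^{2} = \left(\left(\left(-7 + 6 \cdot 8\right) + \left(-3 + 3 \left(-7\right)\right)\right) + 313\right)^{2} = \left(\left(\left(-7 + 48\right) - 24\right) + 313\right)^{2} = \left(\left(41 - 24\right) + 313\right)^{2} = \left(17 + 313\right)^{2} = 330^{2} = 108900$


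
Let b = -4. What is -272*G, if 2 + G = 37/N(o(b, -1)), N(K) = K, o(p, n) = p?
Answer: 3060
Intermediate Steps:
G = -45/4 (G = -2 + 37/(-4) = -2 + 37*(-¼) = -2 - 37/4 = -45/4 ≈ -11.250)
-272*G = -272*(-45/4) = 3060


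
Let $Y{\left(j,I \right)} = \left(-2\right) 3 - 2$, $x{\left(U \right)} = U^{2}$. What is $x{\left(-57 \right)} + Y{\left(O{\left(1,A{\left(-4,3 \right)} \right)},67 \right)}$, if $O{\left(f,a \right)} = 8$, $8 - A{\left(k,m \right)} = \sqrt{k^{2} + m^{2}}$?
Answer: $3241$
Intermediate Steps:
$A{\left(k,m \right)} = 8 - \sqrt{k^{2} + m^{2}}$
$Y{\left(j,I \right)} = -8$ ($Y{\left(j,I \right)} = -6 - 2 = -8$)
$x{\left(-57 \right)} + Y{\left(O{\left(1,A{\left(-4,3 \right)} \right)},67 \right)} = \left(-57\right)^{2} - 8 = 3249 - 8 = 3241$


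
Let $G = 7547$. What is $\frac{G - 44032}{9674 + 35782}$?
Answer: $- \frac{36485}{45456} \approx -0.80264$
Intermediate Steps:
$\frac{G - 44032}{9674 + 35782} = \frac{7547 - 44032}{9674 + 35782} = - \frac{36485}{45456}$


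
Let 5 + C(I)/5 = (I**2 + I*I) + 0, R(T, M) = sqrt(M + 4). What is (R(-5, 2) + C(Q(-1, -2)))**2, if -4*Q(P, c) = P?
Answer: 38409/64 - 195*sqrt(6)/4 ≈ 480.73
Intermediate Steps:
Q(P, c) = -P/4
R(T, M) = sqrt(4 + M)
C(I) = -25 + 10*I**2 (C(I) = -25 + 5*((I**2 + I*I) + 0) = -25 + 5*((I**2 + I**2) + 0) = -25 + 5*(2*I**2 + 0) = -25 + 5*(2*I**2) = -25 + 10*I**2)
(R(-5, 2) + C(Q(-1, -2)))**2 = (sqrt(4 + 2) + (-25 + 10*(-1/4*(-1))**2))**2 = (sqrt(6) + (-25 + 10*(1/4)**2))**2 = (sqrt(6) + (-25 + 10*(1/16)))**2 = (sqrt(6) + (-25 + 5/8))**2 = (sqrt(6) - 195/8)**2 = (-195/8 + sqrt(6))**2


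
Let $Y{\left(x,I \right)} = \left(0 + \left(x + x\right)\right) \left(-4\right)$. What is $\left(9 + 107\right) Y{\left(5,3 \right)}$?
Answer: $-4640$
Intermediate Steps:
$Y{\left(x,I \right)} = - 8 x$ ($Y{\left(x,I \right)} = \left(0 + 2 x\right) \left(-4\right) = 2 x \left(-4\right) = - 8 x$)
$\left(9 + 107\right) Y{\left(5,3 \right)} = \left(9 + 107\right) \left(\left(-8\right) 5\right) = 116 \left(-40\right) = -4640$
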